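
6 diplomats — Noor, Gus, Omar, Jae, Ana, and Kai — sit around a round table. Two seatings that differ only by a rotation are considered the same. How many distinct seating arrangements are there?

Fix one person's seat to break rotational symmetry; the remaining 5 people can be arranged in (5)! = 120 ways.

120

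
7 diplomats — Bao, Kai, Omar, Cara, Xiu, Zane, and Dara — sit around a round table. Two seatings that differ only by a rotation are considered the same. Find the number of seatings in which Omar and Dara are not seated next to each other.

480

All circular seatings of 7 people number (6)! = 720.
Seatings with Omar beside Dara: treat them as a block with 2 internal orders, giving 2 × (5)! = 240.
Subtracting, 720 − 240 = 480.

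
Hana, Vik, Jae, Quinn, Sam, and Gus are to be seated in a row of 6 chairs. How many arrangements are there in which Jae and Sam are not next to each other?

480

There are 6! = 720 arrangements in all. If Jae and Sam are adjacent, merging them into one block gives 2·(5)! = 240 arrangements.
Complementary counting: 720 − 240 = 480.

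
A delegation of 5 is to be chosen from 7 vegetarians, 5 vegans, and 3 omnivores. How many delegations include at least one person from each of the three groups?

Total 5-person selections from all 15: C(15,5) = 3003.
Selections missing a whole group: no vegetarians → C(8,5) = 56; no vegans → C(10,5) = 252; no omnivores → C(12,5) = 792.
Add back selections omitting two groups (i.e. drawn from a single group): C(7,5) + C(5,5) + C(3,5) = 22.
By inclusion–exclusion: 3003 − 1100 + 22 = 1925.

1925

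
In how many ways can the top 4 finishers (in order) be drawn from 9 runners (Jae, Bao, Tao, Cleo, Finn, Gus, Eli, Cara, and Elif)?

3024

There are 9 choices for 1st place, 8 for 2nd, and so on down to 6 for position 4.
That gives 9 × 8 × 7 × 6 = 3024.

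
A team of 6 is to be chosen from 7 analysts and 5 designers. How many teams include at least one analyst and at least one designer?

917

Unrestricted: C(12,6) = 924 ways to pick any 6 of the 12.
Subtract selections that omit an entire group: no analysts → C(5,6) = 0; no designers → C(7,6) = 7.
Both groups omitted at once is impossible, so 924 − 7 = 917.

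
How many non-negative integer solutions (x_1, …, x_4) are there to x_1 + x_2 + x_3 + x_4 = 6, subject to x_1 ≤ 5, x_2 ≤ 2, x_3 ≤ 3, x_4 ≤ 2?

34

Without the upper bounds there are C(9,3) = 84 ways to split 6 among 4 variables.
Subtract solutions that violate a single cap (substitute x_i' = x_i − (cap_i+1)): x_1 ≥ 6 gives C(3,3) = 1; x_2 ≥ 3 gives C(6,3) = 20; x_3 ≥ 4 gives C(5,3) = 10; x_4 ≥ 3 gives C(6,3) = 20. Together 51.
Add back pairs where two caps are both exceeded: 0 + 0 + 0 + 0 + 1 + 0 = 1.
By inclusion–exclusion the count is 84 − 51 + 1 = 34.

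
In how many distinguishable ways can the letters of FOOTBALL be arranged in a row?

10080

The 8 letters of FOOTBALL have repeats: L appearing twice and O appearing twice.
Dividing 8! = 40320 by 2!·2! = 4 for the repeated letters gives 10080.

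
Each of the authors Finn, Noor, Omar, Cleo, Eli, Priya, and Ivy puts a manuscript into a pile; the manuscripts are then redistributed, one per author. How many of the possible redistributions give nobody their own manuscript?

Let Aᵢ be the assignments in which author i gets their own manuscript. We want the size of the complement of A₁∪…∪A_7.
By inclusion–exclusion this is Σ_{j=0}^{7} (−1)^j C(7,j)·(7−j)!.
Computing: 5040 − 5040 + 2520 − 840 + 210 − 42 + 7 − 1 = 1854.

1854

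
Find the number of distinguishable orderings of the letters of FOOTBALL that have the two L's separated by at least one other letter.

7560

There are 8!/(2!·2!) = 10080 arrangements of FOOTBALL in total.
If the two L's are adjacent, glue them into one block, leaving 7 items to arrange: (7)!/(2!) = 2520 ways.
Hence 10080 − 2520 = 7560.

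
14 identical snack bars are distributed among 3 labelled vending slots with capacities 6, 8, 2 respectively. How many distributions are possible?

6

Without the upper bounds there are C(16,2) = 120 ways to split 14 among 3 vending slots.
Subtract solutions that violate a single cap (substitute x_i' = x_i − (cap_i+1)): x_1 ≥ 7 gives C(9,2) = 36; x_2 ≥ 9 gives C(7,2) = 21; x_3 ≥ 3 gives C(13,2) = 78. Together 135.
Add back pairs where two caps are both exceeded: 0 + 15 + 6 = 21.
By inclusion–exclusion the count is 120 − 135 + 21 = 6.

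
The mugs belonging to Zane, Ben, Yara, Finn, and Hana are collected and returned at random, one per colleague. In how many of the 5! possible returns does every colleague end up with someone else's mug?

Count assignments avoiding every fixed point. For any j of the 5 colleagues fixed to their own mug, the other 5−j can be arranged in (5−j)! ways.
By inclusion–exclusion this is Σ_{j=0}^{5} (−1)^j C(5,j)·(5−j)!.
Computing: 120 − 120 + 60 − 20 + 5 − 1 = 44.

44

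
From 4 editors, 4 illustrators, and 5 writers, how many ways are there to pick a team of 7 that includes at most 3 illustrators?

1632

Split by how many illustrators are chosen (0 through 3).
Sum: C(4,0)·C(9,7) + C(4,1)·C(9,6) + C(4,2)·C(9,5) + C(4,3)·C(9,4) = 36 + 336 + 756 + 504 = 1632.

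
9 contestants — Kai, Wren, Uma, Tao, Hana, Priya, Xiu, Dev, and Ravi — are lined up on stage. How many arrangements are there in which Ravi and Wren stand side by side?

Glue Ravi and Wren into one block (2 internal orders), leaving 8 units to arrange in a row.
So the count is 2·(8)! = 80640.

80640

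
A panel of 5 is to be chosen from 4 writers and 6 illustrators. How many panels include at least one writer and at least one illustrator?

246

Unrestricted: C(10,5) = 252 ways to pick any 5 of the 10.
Subtract selections that omit an entire group: no writers → C(6,5) = 6; no illustrators → C(4,5) = 0.
Both groups omitted at once is impossible, so 252 − 6 = 246.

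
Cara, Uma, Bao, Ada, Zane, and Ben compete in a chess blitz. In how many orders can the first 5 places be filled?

720

There are 6 choices for 1st place, 5 for 2nd, and so on down to 2 for position 5.
That gives 6 × 5 × 4 × 3 × 2 = 720.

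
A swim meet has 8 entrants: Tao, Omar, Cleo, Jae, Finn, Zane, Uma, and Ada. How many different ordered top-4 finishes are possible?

There are 8 choices for 1st place, 7 for 2nd, and so on down to 5 for position 4.
That gives 8 × 7 × 6 × 5 = 1680.

1680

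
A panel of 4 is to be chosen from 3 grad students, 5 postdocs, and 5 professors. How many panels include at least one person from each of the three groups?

With no constraint there are C(13,4) = 715 possible selections.
Selections missing a whole group: no grad students → C(10,4) = 210; no postdocs → C(8,4) = 70; no professors → C(8,4) = 70.
Add back selections omitting two groups (i.e. drawn from a single group): C(3,4) + C(5,4) + C(5,4) = 10.
By inclusion–exclusion: 715 − 350 + 10 = 375.

375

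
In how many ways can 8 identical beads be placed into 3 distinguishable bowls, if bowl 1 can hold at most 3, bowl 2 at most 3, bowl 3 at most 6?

13

By stars and bars, unrestricted non-negative solutions to x_1+…+x_3 = 8 number C(8+2,2) = 45.
Subtract solutions that violate a single cap (substitute x_i' = x_i − (cap_i+1)): x_1 ≥ 4 gives C(6,2) = 15; x_2 ≥ 4 gives C(6,2) = 15; x_3 ≥ 7 gives C(3,2) = 3. Together 33.
Add back pairs where two caps are both exceeded: 1 + 0 + 0 = 1.
By inclusion–exclusion the count is 45 − 33 + 1 = 13.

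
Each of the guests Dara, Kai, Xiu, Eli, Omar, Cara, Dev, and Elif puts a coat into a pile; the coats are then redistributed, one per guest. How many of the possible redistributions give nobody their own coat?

14833

This is the derangement count D_8: permutations of 8 items with no fixed point.
By inclusion–exclusion this is Σ_{j=0}^{8} (−1)^j C(8,j)·(8−j)!.
Computing: 40320 − 40320 + 20160 − 6720 + 1680 − 336 + 56 − 8 + 1 = 14833.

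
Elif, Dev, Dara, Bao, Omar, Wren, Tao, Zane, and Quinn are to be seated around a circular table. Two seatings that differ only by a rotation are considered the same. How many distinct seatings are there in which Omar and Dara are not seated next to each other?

All circular seatings of 9 people number (8)! = 40320.
Seatings with Omar beside Dara: treat them as a block with 2 internal orders, giving 2 × (7)! = 10080.
Subtracting, 40320 − 10080 = 30240.

30240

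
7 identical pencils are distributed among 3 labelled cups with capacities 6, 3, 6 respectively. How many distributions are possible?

24

Ignoring the caps, the number of non-negative solutions to x_1+…+x_3 = 7 is C(9,2) = 36.
Subtract solutions that violate a single cap (substitute x_i' = x_i − (cap_i+1)): x_1 ≥ 7 gives C(2,2) = 1; x_2 ≥ 4 gives C(5,2) = 10; x_3 ≥ 7 gives C(2,2) = 1. Together 12.
No two caps can be exceeded simultaneously, so the pair terms are all 0.
By inclusion–exclusion the count is 36 − 12 + 0 = 24.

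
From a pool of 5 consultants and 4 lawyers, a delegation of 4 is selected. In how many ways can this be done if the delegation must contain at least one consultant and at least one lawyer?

Total 4-person selections from all 9: C(9,4) = 126.
Selections missing a whole group: no consultants → C(4,4) = 1; no lawyers → C(5,4) = 5.
Both groups omitted at once is impossible, so 126 − 6 = 120.

120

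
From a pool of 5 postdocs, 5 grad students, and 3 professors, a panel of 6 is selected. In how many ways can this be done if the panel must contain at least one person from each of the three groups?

Total 6-person selections from all 13: C(13,6) = 1716.
Selections missing a whole group: no postdocs → C(8,6) = 28; no grad students → C(8,6) = 28; no professors → C(10,6) = 210.
Add back selections omitting two groups (i.e. drawn from a single group): C(5,6) + C(5,6) + C(3,6) = 0.
By inclusion–exclusion: 1716 − 266 + 0 = 1450.

1450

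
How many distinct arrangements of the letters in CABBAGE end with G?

180

Fix G in the last position and arrange the remaining 6 letters.
Those 6 letters have A appearing twice and B appearing twice, giving (6)!/(2!·2!) = 180.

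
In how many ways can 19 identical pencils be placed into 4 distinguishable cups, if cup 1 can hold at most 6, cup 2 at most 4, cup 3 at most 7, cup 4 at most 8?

80

Without the upper bounds there are C(22,3) = 1540 ways to split 19 among 4 cups.
Subtract solutions that violate a single cap (substitute x_i' = x_i − (cap_i+1)): x_1 ≥ 7 gives C(15,3) = 455; x_2 ≥ 5 gives C(17,3) = 680; x_3 ≥ 8 gives C(14,3) = 364; x_4 ≥ 9 gives C(13,3) = 286. Together 1785.
Add back pairs where two caps are both exceeded: 120 + 35 + 20 + 84 + 56 + 10 = 325.
By inclusion–exclusion the count is 1540 − 1785 + 325 = 80.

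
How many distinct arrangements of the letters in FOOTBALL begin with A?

1260

With the first slot taken by A, it remains to arrange the other 7 letters (FOOTBLL).
Those 7 letters have L appearing twice and O appearing twice, giving (7)!/(2!·2!) = 1260.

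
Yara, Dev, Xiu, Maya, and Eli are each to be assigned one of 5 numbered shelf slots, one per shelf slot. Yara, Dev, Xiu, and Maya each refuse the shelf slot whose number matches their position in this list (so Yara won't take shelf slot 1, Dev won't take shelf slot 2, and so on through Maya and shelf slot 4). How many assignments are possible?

53

Let Aᵢ (for 1 ≤ i ≤ 4) be the placements that put person i in their forbidden shelf slot. Any j of these fix j positions, leaving (5−j)! ways to fill the rest, and there are C(4,j) ways to pick which j.
By inclusion–exclusion, the number of valid placements is Σ_{j=0}^{4} (−1)^j C(4,j)·(5−j)!.
Computing: 120 − 96 + 36 − 8 + 1 = 53.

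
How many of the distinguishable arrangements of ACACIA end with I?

10

With the last slot taken by I, it remains to arrange the other 5 letters (ACACA).
Those 5 letters have A appearing 3 times and C appearing twice, giving (5)!/(3!·2!) = 10.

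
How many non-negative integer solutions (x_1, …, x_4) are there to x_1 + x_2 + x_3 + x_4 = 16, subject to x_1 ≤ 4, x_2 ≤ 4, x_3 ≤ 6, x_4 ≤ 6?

35

Without the upper bounds there are C(19,3) = 969 ways to split 16 among 4 variables.
Subtract solutions that violate a single cap (substitute x_i' = x_i − (cap_i+1)): x_1 ≥ 5 gives C(14,3) = 364; x_2 ≥ 5 gives C(14,3) = 364; x_3 ≥ 7 gives C(12,3) = 220; x_4 ≥ 7 gives C(12,3) = 220. Together 1168.
Add back pairs where two caps are both exceeded: 84 + 35 + 35 + 35 + 35 + 10 = 234.
By inclusion–exclusion the count is 969 − 1168 + 234 = 35.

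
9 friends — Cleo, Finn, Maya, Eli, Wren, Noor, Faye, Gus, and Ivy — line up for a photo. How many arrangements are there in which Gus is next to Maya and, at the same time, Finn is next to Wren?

20160

Treat {Gus,Maya} as one block (2 orders) and {Finn,Wren} as another (2 orders).
That leaves 7 units to arrange: 2 × 2 × 7! = 4 × 5040 = 20160.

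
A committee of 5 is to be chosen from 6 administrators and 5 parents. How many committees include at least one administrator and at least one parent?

With no constraint there are C(11,5) = 462 possible selections.
Subtract selections that omit an entire group: no administrators → C(5,5) = 1; no parents → C(6,5) = 6.
Both groups omitted at once is impossible, so 462 − 7 = 455.

455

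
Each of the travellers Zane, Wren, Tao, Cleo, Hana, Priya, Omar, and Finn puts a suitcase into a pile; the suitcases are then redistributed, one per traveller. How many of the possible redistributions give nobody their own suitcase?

This is the derangement count D_8: permutations of 8 items with no fixed point.
By inclusion–exclusion this is Σ_{j=0}^{8} (−1)^j C(8,j)·(8−j)!.
Computing: 40320 − 40320 + 20160 − 6720 + 1680 − 336 + 56 − 8 + 1 = 14833.

14833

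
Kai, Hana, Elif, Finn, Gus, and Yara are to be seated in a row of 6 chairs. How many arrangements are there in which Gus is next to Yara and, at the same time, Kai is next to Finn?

96

Treat {Gus,Yara} as one block (2 orders) and {Kai,Finn} as another (2 orders).
That leaves 4 units to arrange: 2 × 2 × 4! = 4 × 24 = 96.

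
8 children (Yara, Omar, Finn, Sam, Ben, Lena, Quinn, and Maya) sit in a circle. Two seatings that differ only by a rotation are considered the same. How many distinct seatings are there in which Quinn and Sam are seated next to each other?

Treat {Quinn, Sam} as one unit (2 internal orders) and seat the resulting 7 units around the table: (6)! circular arrangements.
So 2 × (6)! = 2 × 720 = 1440.

1440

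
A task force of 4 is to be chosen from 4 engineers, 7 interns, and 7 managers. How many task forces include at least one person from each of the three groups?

Unrestricted: C(18,4) = 3060 ways to pick any 4 of the 18.
Subtract selections that omit an entire group: no engineers → C(14,4) = 1001; no interns → C(11,4) = 330; no managers → C(11,4) = 330.
Add back selections omitting two groups (i.e. drawn from a single group): C(4,4) + C(7,4) + C(7,4) = 71.
By inclusion–exclusion: 3060 − 1661 + 71 = 1470.

1470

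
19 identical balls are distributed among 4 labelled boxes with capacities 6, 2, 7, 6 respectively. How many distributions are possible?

10

Ignoring the caps, the number of non-negative solutions to x_1+…+x_4 = 19 is C(22,3) = 1540.
Subtract solutions that violate a single cap (substitute x_i' = x_i − (cap_i+1)): x_1 ≥ 7 gives C(15,3) = 455; x_2 ≥ 3 gives C(19,3) = 969; x_3 ≥ 8 gives C(14,3) = 364; x_4 ≥ 7 gives C(15,3) = 455. Together 2243.
Add back pairs where two caps are both exceeded: 220 + 35 + 56 + 165 + 220 + 35 = 731.
Subtract triples: 4 + 10 + 0 + 4 = 18.
By inclusion–exclusion the count is 1540 − 2243 + 731 − 18 = 10.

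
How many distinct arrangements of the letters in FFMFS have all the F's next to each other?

6

Treat the 3 copies of F as a single block. The multiset to arrange is then {FFF, M, S}, 3 items in all.
All 3 items are distinct, so there are (3)! = 6 arrangements.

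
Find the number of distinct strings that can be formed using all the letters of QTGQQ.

20

QTGQQ has 5 letters with Q appearing 3 times.
The number of distinct arrangements is 5!/(3!) = 120/6 = 20.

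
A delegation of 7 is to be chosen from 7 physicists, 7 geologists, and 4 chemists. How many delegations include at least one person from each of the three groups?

27734

With no constraint there are C(18,7) = 31824 possible selections.
Selections missing a whole group: no physicists → C(11,7) = 330; no geologists → C(11,7) = 330; no chemists → C(14,7) = 3432.
Add back selections omitting two groups (i.e. drawn from a single group): C(7,7) + C(7,7) + C(4,7) = 2.
By inclusion–exclusion: 31824 − 4092 + 2 = 27734.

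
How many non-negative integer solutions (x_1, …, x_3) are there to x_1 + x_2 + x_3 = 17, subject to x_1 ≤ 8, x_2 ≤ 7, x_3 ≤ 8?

Ignoring the caps, the number of non-negative solutions to x_1+…+x_3 = 17 is C(19,2) = 171.
Subtract solutions that violate a single cap (substitute x_i' = x_i − (cap_i+1)): x_1 ≥ 9 gives C(10,2) = 45; x_2 ≥ 8 gives C(11,2) = 55; x_3 ≥ 9 gives C(10,2) = 45. Together 145.
Add back pairs where two caps are both exceeded: 1 + 0 + 1 = 2.
By inclusion–exclusion the count is 171 − 145 + 2 = 28.

28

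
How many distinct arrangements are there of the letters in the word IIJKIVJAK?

IIJKIVJAK has 9 letters with I appearing 3 times, J appearing twice, and K appearing twice.
Dividing 9! = 362880 by 3!·2!·2! = 24 for the repeated letters gives 15120.

15120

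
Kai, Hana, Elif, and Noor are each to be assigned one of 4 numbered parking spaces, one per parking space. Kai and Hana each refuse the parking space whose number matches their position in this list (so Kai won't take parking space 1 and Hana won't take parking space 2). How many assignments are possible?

Let Aᵢ (for i ∈ {1, 2}) be the placements that put person i in their forbidden parking space. Any j of these fix j positions, leaving (4−j)! ways to fill the rest, and there are C(2,j) ways to pick which j.
By inclusion–exclusion, the number of valid placements is Σ_{j=0}^{2} (−1)^j C(2,j)·(4−j)!.
Computing: 24 − 12 + 2 = 14.

14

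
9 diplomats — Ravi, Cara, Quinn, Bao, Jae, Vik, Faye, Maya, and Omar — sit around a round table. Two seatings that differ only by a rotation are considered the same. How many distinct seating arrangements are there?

40320

Fix one person's seat to break rotational symmetry; the remaining 8 people can be arranged in (8)! = 40320 ways.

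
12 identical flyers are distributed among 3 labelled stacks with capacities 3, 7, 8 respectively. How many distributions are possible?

Without the upper bounds there are C(14,2) = 91 ways to split 12 among 3 stacks.
Subtract solutions that violate a single cap (substitute x_i' = x_i − (cap_i+1)): x_1 ≥ 4 gives C(10,2) = 45; x_2 ≥ 8 gives C(6,2) = 15; x_3 ≥ 9 gives C(5,2) = 10. Together 70.
Add back pairs where two caps are both exceeded: 1 + 0 + 0 = 1.
By inclusion–exclusion the count is 91 − 70 + 1 = 22.

22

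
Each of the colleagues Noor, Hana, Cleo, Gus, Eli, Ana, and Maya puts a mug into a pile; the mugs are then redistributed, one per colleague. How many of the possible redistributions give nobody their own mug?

1854

This is the derangement count D_7: permutations of 7 items with no fixed point.
By inclusion–exclusion this is Σ_{j=0}^{7} (−1)^j C(7,j)·(7−j)!.
Computing: 5040 − 5040 + 2520 − 840 + 210 − 42 + 7 − 1 = 1854.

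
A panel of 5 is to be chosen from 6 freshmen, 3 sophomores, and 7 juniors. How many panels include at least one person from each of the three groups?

With no constraint there are C(16,5) = 4368 possible selections.
Selections missing a whole group: no freshmen → C(10,5) = 252; no sophomores → C(13,5) = 1287; no juniors → C(9,5) = 126.
Add back selections omitting two groups (i.e. drawn from a single group): C(6,5) + C(3,5) + C(7,5) = 27.
By inclusion–exclusion: 4368 − 1665 + 27 = 2730.

2730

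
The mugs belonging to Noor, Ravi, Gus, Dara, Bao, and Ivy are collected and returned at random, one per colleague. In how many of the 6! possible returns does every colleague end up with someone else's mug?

265

Count assignments avoiding every fixed point. For any j of the 6 colleagues fixed to their own mug, the other 6−j can be arranged in (6−j)! ways.
By inclusion–exclusion this is Σ_{j=0}^{6} (−1)^j C(6,j)·(6−j)!.
Computing: 720 − 720 + 360 − 120 + 30 − 6 + 1 = 265.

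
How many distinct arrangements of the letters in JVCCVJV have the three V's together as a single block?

Treat the 3 copies of V as a single block. The multiset to arrange is then {VVV, C, C, J, J}, 5 items in all.
That gives (5)!/(2!·2!) = 30 arrangements.

30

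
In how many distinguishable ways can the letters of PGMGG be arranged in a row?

Letter multiplicities in PGMGG: G×3, M×1, P×1.
The number of distinct arrangements is 5!/(3!) = 120/6 = 20.

20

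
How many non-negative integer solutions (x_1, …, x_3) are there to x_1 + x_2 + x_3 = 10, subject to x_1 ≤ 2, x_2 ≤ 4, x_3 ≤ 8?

12

Without the upper bounds there are C(12,2) = 66 ways to split 10 among 3 variables.
Subtract solutions that violate a single cap (substitute x_i' = x_i − (cap_i+1)): x_1 ≥ 3 gives C(9,2) = 36; x_2 ≥ 5 gives C(7,2) = 21; x_3 ≥ 9 gives C(3,2) = 3. Together 60.
Add back pairs where two caps are both exceeded: 6 + 0 + 0 = 6.
By inclusion–exclusion the count is 66 − 60 + 6 = 12.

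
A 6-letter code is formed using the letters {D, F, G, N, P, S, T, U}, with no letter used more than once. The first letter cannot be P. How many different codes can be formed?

The first letter has 8−1 = 7 choices (anything except P).
The remaining 5 letters are filled from the other 7 symbols without repetition: 7 × 6 × 5 × 4 × 3 = 2520.
Total: 7 × 2520 = 17640.

17640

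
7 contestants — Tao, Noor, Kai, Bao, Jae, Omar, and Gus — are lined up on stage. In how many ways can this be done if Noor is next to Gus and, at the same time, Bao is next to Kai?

480

Treat {Noor,Gus} as one block (2 orders) and {Bao,Kai} as another (2 orders).
That leaves 5 units to arrange: 2 × 2 × 5! = 4 × 120 = 480.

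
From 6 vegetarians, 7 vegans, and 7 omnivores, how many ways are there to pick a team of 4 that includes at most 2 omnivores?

4355

Split by how many omnivores are chosen (0 through 2).
Sum: C(7,0)·C(13,4) + C(7,1)·C(13,3) + C(7,2)·C(13,2) = 715 + 2002 + 1638 = 4355.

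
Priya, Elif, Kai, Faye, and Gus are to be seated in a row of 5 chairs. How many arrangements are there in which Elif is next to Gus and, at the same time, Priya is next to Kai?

24

Treat {Elif,Gus} as one block (2 orders) and {Priya,Kai} as another (2 orders).
That leaves 3 units to arrange: 2 × 2 × 3! = 4 × 6 = 24.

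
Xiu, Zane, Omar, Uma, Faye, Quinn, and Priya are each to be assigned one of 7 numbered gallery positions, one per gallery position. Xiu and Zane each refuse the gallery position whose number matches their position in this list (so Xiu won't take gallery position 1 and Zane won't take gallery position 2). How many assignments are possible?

3720

Let Aᵢ (for i ∈ {1, 2}) be the placements that put person i in their forbidden gallery position. Any j of these fix j positions, leaving (7−j)! ways to fill the rest, and there are C(2,j) ways to pick which j.
By inclusion–exclusion, the number of valid placements is Σ_{j=0}^{2} (−1)^j C(2,j)·(7−j)!.
Computing: 5040 − 1440 + 120 = 3720.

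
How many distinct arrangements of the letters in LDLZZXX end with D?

Fix D in the last position and arrange the remaining 6 letters.
Those 6 letters have L appearing twice, X appearing twice, and Z appearing twice, giving (6)!/(2!·2!·2!) = 90.

90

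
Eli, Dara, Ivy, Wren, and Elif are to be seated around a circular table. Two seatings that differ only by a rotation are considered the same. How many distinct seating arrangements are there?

Fix one person's seat to break rotational symmetry; the remaining 4 people can be arranged in (4)! = 24 ways.

24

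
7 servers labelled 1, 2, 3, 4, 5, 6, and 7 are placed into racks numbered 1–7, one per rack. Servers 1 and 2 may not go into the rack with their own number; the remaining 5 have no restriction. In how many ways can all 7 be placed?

Let Aᵢ (for i ∈ {1, 2}) be the placements that put server i in its forbidden rack. Any j of these fix j positions, leaving (7−j)! ways to fill the rest, and there are C(2,j) ways to pick which j.
By inclusion–exclusion, the number of valid placements is Σ_{j=0}^{2} (−1)^j C(2,j)·(7−j)!.
Computing: 5040 − 1440 + 120 = 3720.

3720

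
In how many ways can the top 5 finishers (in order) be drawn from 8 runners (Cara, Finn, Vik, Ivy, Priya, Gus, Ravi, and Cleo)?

6720

This is an ordered selection of 5 from 8: P(8,5).
That gives 8 × 7 × 6 × 5 × 4 = 6720.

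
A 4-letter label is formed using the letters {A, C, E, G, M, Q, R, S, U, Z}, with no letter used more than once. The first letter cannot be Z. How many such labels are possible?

The first letter has 10−1 = 9 choices (anything except Z).
The remaining 3 letters are filled from the other 9 symbols without repetition: 9 × 8 × 7 = 504.
Total: 9 × 504 = 4536.

4536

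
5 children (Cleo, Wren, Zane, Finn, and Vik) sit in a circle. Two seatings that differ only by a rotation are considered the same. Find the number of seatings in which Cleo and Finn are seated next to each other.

12

Glue Cleo and Finn into a block (2 internal orders). Seating 4 units around a circle gives (3)! arrangements.
So 2 × (3)! = 2 × 6 = 12.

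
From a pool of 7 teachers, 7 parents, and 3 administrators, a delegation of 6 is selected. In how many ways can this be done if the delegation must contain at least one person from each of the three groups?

8967

Total 6-person selections from all 17: C(17,6) = 12376.
Selections missing a whole group: no teachers → C(10,6) = 210; no parents → C(10,6) = 210; no administrators → C(14,6) = 3003.
Add back selections omitting two groups (i.e. drawn from a single group): C(7,6) + C(7,6) + C(3,6) = 14.
By inclusion–exclusion: 12376 − 3423 + 14 = 8967.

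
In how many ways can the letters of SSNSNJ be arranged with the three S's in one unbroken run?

12

Treat the 3 copies of S as a single block. The multiset to arrange is then {SSS, J, N, N}, 4 items in all.
That gives (4)!/(2!) = 12 arrangements.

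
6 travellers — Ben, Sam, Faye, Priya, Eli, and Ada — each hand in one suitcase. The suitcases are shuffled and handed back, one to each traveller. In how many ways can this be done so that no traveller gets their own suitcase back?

Let Aᵢ be the assignments in which traveller i gets their own suitcase. We want the size of the complement of A₁∪…∪A_6.
By inclusion–exclusion this is Σ_{j=0}^{6} (−1)^j C(6,j)·(6−j)!.
Computing: 720 − 720 + 360 − 120 + 30 − 6 + 1 = 265.

265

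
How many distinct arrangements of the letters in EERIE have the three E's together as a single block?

Treat the 3 copies of E as a single block. The multiset to arrange is then {EEE, I, R}, 3 items in all.
All 3 items are distinct, so there are (3)! = 6 arrangements.

6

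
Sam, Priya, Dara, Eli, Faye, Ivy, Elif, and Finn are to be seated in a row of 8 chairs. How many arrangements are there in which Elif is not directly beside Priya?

30240

There are 8! = 40320 arrangements in all. If Elif and Priya are adjacent, merging them into one block gives 2·(7)! = 10080 arrangements.
Complementary counting: 40320 − 10080 = 30240.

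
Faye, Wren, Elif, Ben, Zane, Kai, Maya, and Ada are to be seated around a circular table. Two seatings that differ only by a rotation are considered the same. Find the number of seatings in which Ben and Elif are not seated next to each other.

3600

Without the restriction there are (7)! = 5040 seatings.
Those with Ben next to Elif: fuse the pair into one unit and seat 7 units around a circle — 2·(6)! = 1440.
Subtracting, 5040 − 1440 = 3600.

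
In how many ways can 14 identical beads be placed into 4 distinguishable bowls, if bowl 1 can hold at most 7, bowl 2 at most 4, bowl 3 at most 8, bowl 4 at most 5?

181

Without the upper bounds there are C(17,3) = 680 ways to split 14 among 4 bowls.
Subtract solutions that violate a single cap (substitute x_i' = x_i − (cap_i+1)): x_1 ≥ 8 gives C(9,3) = 84; x_2 ≥ 5 gives C(12,3) = 220; x_3 ≥ 9 gives C(8,3) = 56; x_4 ≥ 6 gives C(11,3) = 165. Together 525.
Add back pairs where two caps are both exceeded: 4 + 0 + 1 + 1 + 20 + 0 = 26.
By inclusion–exclusion the count is 680 − 525 + 26 = 181.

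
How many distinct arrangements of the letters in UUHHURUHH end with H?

Fix H in the last position and arrange the remaining 8 letters.
Those 8 letters have H appearing 3 times and U appearing 4 times, giving (8)!/(4!·3!) = 280.

280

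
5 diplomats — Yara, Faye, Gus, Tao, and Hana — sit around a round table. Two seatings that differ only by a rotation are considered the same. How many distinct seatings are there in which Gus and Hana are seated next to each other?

12

Glue Gus and Hana into a block (2 internal orders). Seating 4 units around a circle gives (3)! arrangements.
So 2 × (3)! = 2 × 6 = 12.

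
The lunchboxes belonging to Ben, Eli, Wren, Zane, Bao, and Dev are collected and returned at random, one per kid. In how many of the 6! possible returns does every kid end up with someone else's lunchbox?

265

Count assignments avoiding every fixed point. For any j of the 6 kids fixed to their own lunchbox, the other 6−j can be arranged in (6−j)! ways.
By inclusion–exclusion this is Σ_{j=0}^{6} (−1)^j C(6,j)·(6−j)!.
Computing: 720 − 720 + 360 − 120 + 30 − 6 + 1 = 265.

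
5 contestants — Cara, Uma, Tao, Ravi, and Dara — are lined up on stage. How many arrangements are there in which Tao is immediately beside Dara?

48

Glue Tao and Dara into one block (2 internal orders), leaving 4 units to arrange in a row.
So the count is 2·(4)! = 48.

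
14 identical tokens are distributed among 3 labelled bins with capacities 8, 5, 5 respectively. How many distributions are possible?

By stars and bars, unrestricted non-negative solutions to x_1+…+x_3 = 14 number C(14+2,2) = 120.
Subtract solutions that violate a single cap (substitute x_i' = x_i − (cap_i+1)): x_1 ≥ 9 gives C(7,2) = 21; x_2 ≥ 6 gives C(10,2) = 45; x_3 ≥ 6 gives C(10,2) = 45. Together 111.
Add back pairs where two caps are both exceeded: 0 + 0 + 6 = 6.
By inclusion–exclusion the count is 120 − 111 + 6 = 15.

15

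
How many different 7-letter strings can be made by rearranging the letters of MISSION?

Letter multiplicities in MISSION: I×2, M×1, N×1, O×1, S×2.
The number of distinct arrangements is 7!/(2!·2!) = 5040/4 = 1260.

1260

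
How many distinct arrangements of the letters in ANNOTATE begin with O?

With the first slot taken by O, it remains to arrange the other 7 letters (ANNTATE).
Those 7 letters have A appearing twice, N appearing twice, and T appearing twice, giving (7)!/(2!·2!·2!) = 630.

630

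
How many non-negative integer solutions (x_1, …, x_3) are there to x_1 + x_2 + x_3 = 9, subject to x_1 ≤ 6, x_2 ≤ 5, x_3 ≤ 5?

29

Without the upper bounds there are C(11,2) = 55 ways to split 9 among 3 variables.
Subtract solutions that violate a single cap (substitute x_i' = x_i − (cap_i+1)): x_1 ≥ 7 gives C(4,2) = 6; x_2 ≥ 6 gives C(5,2) = 10; x_3 ≥ 6 gives C(5,2) = 10. Together 26.
No two caps can be exceeded simultaneously, so the pair terms are all 0.
By inclusion–exclusion the count is 55 − 26 + 0 = 29.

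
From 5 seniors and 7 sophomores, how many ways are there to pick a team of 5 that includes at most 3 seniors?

756

Split by how many seniors are chosen (0 through 3).
Sum: C(5,0)·C(7,5) + C(5,1)·C(7,4) + C(5,2)·C(7,3) + C(5,3)·C(7,2) = 21 + 175 + 350 + 210 = 756.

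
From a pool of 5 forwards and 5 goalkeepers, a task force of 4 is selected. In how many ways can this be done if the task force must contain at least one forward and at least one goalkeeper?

200

With no constraint there are C(10,4) = 210 possible selections.
Selections missing a whole group: no forwards → C(5,4) = 5; no goalkeepers → C(5,4) = 5.
Both groups omitted at once is impossible, so 210 − 10 = 200.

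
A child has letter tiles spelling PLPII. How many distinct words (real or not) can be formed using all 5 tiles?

30

The 5 letters of PLPII have repeats: I appearing twice and P appearing twice.
Dividing 5! = 120 by 2!·2! = 4 for the repeated letters gives 30.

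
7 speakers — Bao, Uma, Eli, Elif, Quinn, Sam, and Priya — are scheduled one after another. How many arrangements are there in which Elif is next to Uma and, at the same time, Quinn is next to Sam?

Treat {Elif,Uma} as one block (2 orders) and {Quinn,Sam} as another (2 orders).
That leaves 5 units to arrange: 2 × 2 × 5! = 4 × 120 = 480.

480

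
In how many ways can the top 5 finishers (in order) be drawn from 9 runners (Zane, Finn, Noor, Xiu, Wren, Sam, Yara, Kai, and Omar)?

This is an ordered selection of 5 from 9: P(9,5).
That gives 9 × 8 × 7 × 6 × 5 = 15120.

15120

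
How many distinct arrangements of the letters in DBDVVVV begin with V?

60

Fix V in the first position and arrange the remaining 6 letters.
Those 6 letters have D appearing twice and V appearing 3 times, giving (6)!/(3!·2!) = 60.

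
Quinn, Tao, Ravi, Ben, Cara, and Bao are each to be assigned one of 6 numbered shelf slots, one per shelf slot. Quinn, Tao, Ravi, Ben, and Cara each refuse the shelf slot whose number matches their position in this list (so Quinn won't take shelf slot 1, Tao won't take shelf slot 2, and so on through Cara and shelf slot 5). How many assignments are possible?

309

Let Aᵢ (for 1 ≤ i ≤ 5) be the placements that put person i in their forbidden shelf slot. Any j of these fix j positions, leaving (6−j)! ways to fill the rest, and there are C(5,j) ways to pick which j.
By inclusion–exclusion, the number of valid placements is Σ_{j=0}^{5} (−1)^j C(5,j)·(6−j)!.
Computing: 720 − 600 + 240 − 60 + 10 − 1 = 309.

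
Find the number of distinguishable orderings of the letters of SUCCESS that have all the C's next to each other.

120

Treat the 2 copies of C as a single block. The multiset to arrange is then {CC, E, S, S, S, U}, 6 items in all.
That gives (6)!/(3!) = 120 arrangements.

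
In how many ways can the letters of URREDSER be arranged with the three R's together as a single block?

Treat the 3 copies of R as a single block. The multiset to arrange is then {RRR, D, E, E, S, U}, 6 items in all.
That gives (6)!/(2!) = 360 arrangements.

360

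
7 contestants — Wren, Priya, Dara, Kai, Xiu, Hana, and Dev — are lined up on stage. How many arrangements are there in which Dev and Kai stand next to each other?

Place the 5 others and the Dev-Kai pair as 6 objects in a line; the pair has 2 internal arrangements.
So the count is 2·(6)! = 1440.

1440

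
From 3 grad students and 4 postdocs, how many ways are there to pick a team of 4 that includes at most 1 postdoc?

Split by how many postdocs are chosen (0 through 1).
Sum: C(4,0)·C(3,4) + C(4,1)·C(3,3) = 0 + 4 = 4.

4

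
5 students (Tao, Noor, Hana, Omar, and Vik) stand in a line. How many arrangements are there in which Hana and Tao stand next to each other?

48

Place the 3 others and the Hana-Tao pair as 4 objects in a line; the pair has 2 internal arrangements.
So the count is 2·(4)! = 48.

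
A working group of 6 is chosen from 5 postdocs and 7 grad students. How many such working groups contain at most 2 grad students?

112

Split by how many grad students are chosen (0 through 2).
Sum: C(7,0)·C(5,6) + C(7,1)·C(5,5) + C(7,2)·C(5,4) = 0 + 7 + 105 = 112.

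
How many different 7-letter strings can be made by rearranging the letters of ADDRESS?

ADDRESS has 7 letters with D appearing twice and S appearing twice.
Dividing 7! = 5040 by 2!·2! = 4 for the repeated letters gives 1260.

1260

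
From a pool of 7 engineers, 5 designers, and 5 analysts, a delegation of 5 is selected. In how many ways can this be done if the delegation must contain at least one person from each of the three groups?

4375

With no constraint there are C(17,5) = 6188 possible selections.
Subtract selections that omit an entire group: no engineers → C(10,5) = 252; no designers → C(12,5) = 792; no analysts → C(12,5) = 792.
Add back selections omitting two groups (i.e. drawn from a single group): C(7,5) + C(5,5) + C(5,5) = 23.
By inclusion–exclusion: 6188 − 1836 + 23 = 4375.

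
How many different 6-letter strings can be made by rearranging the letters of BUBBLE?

The 6 letters of BUBBLE have repeats: B appearing 3 times.
Dividing 6! = 720 by 3! = 6 for the repeated letters gives 120.

120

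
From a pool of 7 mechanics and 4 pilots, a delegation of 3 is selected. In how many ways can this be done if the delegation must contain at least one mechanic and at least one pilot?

Total 3-person selections from all 11: C(11,3) = 165.
Subtract selections that omit an entire group: no mechanics → C(4,3) = 4; no pilots → C(7,3) = 35.
Both groups omitted at once is impossible, so 165 − 39 = 126.

126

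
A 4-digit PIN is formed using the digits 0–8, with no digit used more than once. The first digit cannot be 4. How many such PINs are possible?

The first digit has 9−1 = 8 choices (anything except 4).
The remaining 3 digits are filled from the other 8 symbols without repetition: 8 × 7 × 6 = 336.
Total: 8 × 336 = 2688.

2688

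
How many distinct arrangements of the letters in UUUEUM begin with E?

5

With the first slot taken by E, it remains to arrange the other 5 letters (UUUUM).
Those 5 letters have U appearing 4 times, giving (5)!/(4!) = 5.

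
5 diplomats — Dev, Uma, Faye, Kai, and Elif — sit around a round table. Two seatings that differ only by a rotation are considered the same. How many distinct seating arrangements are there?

24

Around a circle, 5 distinct people have 5!/5 = (4)! = 24 rotationally distinct seatings.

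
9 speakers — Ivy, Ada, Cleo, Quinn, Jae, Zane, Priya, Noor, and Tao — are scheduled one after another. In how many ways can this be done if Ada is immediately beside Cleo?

Treat {Ada, Cleo} as a single unit. There are 8 units to order, and the pair itself can be ordered 2 ways.
That gives 2 × 8! = 2 × 40320 = 80640.

80640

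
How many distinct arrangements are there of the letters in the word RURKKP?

180

RURKKP has 6 letters with K appearing twice and R appearing twice.
The number of distinct arrangements is 6!/(2!·2!) = 720/4 = 180.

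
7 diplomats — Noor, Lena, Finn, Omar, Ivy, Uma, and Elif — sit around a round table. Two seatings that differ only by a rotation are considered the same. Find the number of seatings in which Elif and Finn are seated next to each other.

240

Treat {Elif, Finn} as one unit (2 internal orders) and seat the resulting 6 units around the table: (5)! circular arrangements.
So 2 × (5)! = 2 × 120 = 240.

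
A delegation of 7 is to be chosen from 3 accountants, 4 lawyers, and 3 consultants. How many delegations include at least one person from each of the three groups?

118

With no constraint there are C(10,7) = 120 possible selections.
Subtract selections that omit an entire group: no accountants → C(7,7) = 1; no lawyers → C(6,7) = 0; no consultants → C(7,7) = 1.
Add back selections omitting two groups (i.e. drawn from a single group): C(3,7) + C(4,7) + C(3,7) = 0.
By inclusion–exclusion: 120 − 2 + 0 = 118.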